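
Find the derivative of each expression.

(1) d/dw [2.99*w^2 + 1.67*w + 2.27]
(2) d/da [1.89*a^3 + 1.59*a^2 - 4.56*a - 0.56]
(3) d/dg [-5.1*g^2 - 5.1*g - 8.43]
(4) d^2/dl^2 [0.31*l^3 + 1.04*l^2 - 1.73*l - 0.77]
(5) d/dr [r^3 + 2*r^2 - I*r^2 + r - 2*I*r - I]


(1) = 5.98*w + 1.67
(2) = 5.67*a^2 + 3.18*a - 4.56
(3) = -10.2*g - 5.1
(4) = 1.86*l + 2.08
(5) = 3*r^2 + 2*r*(2 - I) + 1 - 2*I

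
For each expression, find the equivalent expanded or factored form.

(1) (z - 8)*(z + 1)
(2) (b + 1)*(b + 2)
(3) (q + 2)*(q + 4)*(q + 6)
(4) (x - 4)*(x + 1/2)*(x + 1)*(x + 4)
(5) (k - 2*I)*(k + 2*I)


(1) = z^2 - 7*z - 8
(2) = b^2 + 3*b + 2
(3) = q^3 + 12*q^2 + 44*q + 48
(4) = x^4 + 3*x^3/2 - 31*x^2/2 - 24*x - 8
(5) = k^2 + 4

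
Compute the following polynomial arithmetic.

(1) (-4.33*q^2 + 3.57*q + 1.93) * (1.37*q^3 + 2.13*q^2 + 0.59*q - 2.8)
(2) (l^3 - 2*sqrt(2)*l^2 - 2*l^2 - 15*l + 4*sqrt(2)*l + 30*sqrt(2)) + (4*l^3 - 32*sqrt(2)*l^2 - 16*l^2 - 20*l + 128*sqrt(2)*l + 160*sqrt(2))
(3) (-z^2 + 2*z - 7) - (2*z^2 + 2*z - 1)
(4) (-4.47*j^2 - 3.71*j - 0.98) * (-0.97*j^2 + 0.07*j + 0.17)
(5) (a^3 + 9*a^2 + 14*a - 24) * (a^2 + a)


(1) = -5.9321*q^5 - 4.332*q^4 + 7.6935*q^3 + 18.3412*q^2 - 8.8573*q - 5.404
(2) = 5*l^3 - 34*sqrt(2)*l^2 - 18*l^2 - 35*l + 132*sqrt(2)*l + 190*sqrt(2)
(3) = -3*z^2 - 6
(4) = 4.3359*j^4 + 3.2858*j^3 - 0.069*j^2 - 0.6993*j - 0.1666
(5) = a^5 + 10*a^4 + 23*a^3 - 10*a^2 - 24*a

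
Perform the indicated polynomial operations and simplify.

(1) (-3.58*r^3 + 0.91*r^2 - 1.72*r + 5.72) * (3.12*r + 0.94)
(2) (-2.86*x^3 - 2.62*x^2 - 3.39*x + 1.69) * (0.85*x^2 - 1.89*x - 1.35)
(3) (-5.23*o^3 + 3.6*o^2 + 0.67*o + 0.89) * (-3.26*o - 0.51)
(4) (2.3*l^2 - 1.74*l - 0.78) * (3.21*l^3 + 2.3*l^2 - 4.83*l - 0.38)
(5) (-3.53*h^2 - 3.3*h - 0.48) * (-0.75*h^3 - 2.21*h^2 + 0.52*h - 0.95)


(1) = -11.1696*r^4 - 0.526*r^3 - 4.511*r^2 + 16.2296*r + 5.3768
(2) = -2.431*x^5 + 3.1784*x^4 + 5.9313*x^3 + 11.3806*x^2 + 1.3824*x - 2.2815
(3) = 17.0498*o^4 - 9.0687*o^3 - 4.0202*o^2 - 3.2431*o - 0.4539
(4) = 7.383*l^5 - 0.2954*l^4 - 17.6148*l^3 + 5.7362*l^2 + 4.4286*l + 0.2964
(5) = 2.6475*h^5 + 10.2763*h^4 + 5.8174*h^3 + 2.6983*h^2 + 2.8854*h + 0.456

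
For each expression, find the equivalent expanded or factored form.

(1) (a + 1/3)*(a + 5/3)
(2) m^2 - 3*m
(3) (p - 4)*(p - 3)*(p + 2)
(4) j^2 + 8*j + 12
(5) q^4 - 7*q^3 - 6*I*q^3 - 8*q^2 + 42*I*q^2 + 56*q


(1) = a^2 + 2*a + 5/9
(2) = m*(m - 3)
(3) = p^3 - 5*p^2 - 2*p + 24
(4) = (j + 2)*(j + 6)
(5) = q*(q - 7)*(q - 4*I)*(q - 2*I)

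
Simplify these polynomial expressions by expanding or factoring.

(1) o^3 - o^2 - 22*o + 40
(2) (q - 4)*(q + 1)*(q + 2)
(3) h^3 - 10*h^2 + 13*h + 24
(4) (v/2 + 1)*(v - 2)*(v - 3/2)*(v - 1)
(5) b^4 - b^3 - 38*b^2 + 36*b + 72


(1) = (o - 4)*(o - 2)*(o + 5)
(2) = q^3 - q^2 - 10*q - 8
(3) = (h - 8)*(h - 3)*(h + 1)
(4) = v^4/2 - 5*v^3/4 - 5*v^2/4 + 5*v - 3
(5) = (b - 6)*(b - 2)*(b + 1)*(b + 6)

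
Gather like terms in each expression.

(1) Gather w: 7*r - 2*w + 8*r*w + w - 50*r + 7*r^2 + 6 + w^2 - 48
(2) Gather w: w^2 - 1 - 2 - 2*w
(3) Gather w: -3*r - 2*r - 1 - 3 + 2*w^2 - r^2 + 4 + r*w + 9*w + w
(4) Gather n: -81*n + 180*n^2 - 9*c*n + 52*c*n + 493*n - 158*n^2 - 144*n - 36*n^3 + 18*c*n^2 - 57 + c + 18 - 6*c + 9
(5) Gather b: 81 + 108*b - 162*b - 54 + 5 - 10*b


(1) = 7*r^2 - 43*r + w^2 + w*(8*r - 1) - 42
(2) = w^2 - 2*w - 3
(3) = -r^2 - 5*r + 2*w^2 + w*(r + 10)
(4) = -5*c - 36*n^3 + n^2*(18*c + 22) + n*(43*c + 268) - 30
(5) = 32 - 64*b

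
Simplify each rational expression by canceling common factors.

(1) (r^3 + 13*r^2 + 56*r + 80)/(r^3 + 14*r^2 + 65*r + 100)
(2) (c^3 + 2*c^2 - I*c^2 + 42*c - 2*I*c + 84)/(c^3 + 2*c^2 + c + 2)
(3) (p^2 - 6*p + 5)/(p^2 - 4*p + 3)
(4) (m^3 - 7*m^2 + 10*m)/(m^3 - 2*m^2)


(1) = (r + 4)/(r + 5)
(2) = (c^2 - I*c + 42)/(c^2 + 1)
(3) = (p - 5)/(p - 3)
(4) = (m - 5)/m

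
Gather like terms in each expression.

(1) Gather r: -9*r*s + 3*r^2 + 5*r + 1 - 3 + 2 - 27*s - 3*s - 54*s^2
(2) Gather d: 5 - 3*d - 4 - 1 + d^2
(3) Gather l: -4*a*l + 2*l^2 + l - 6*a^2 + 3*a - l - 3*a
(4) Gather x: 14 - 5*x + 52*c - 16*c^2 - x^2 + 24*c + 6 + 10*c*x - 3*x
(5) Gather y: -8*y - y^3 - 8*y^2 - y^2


(1) = 3*r^2 + r*(5 - 9*s) - 54*s^2 - 30*s
(2) = d^2 - 3*d
(3) = -6*a^2 - 4*a*l + 2*l^2
(4) = -16*c^2 + 76*c - x^2 + x*(10*c - 8) + 20
(5) = -y^3 - 9*y^2 - 8*y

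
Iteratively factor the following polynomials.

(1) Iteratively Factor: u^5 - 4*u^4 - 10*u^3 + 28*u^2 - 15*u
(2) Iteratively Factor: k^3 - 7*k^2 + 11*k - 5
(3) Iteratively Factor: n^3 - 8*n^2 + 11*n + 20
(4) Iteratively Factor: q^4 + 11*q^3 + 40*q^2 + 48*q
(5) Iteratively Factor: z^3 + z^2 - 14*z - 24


(1) = (u - 1)*(u^4 - 3*u^3 - 13*u^2 + 15*u) = (u - 5)*(u - 1)*(u^3 + 2*u^2 - 3*u) = (u - 5)*(u - 1)^2*(u^2 + 3*u) = (u - 5)*(u - 1)^2*(u + 3)*(u)
(2) = (k - 1)*(k^2 - 6*k + 5) = (k - 1)^2*(k - 5)
(3) = (n - 5)*(n^2 - 3*n - 4) = (n - 5)*(n - 4)*(n + 1)
(4) = (q + 4)*(q^3 + 7*q^2 + 12*q) = q*(q + 4)*(q^2 + 7*q + 12) = q*(q + 4)^2*(q + 3)
(5) = (z - 4)*(z^2 + 5*z + 6) = (z - 4)*(z + 3)*(z + 2)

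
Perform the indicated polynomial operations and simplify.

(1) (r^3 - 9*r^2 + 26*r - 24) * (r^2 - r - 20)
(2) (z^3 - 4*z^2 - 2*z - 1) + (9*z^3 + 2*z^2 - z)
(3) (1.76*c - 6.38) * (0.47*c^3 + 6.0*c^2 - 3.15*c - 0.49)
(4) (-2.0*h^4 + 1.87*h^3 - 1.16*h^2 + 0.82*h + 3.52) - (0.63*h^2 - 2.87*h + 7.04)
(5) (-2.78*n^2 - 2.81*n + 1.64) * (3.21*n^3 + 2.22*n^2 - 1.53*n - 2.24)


(1) = r^5 - 10*r^4 + 15*r^3 + 130*r^2 - 496*r + 480
(2) = 10*z^3 - 2*z^2 - 3*z - 1
(3) = 0.8272*c^4 + 7.5614*c^3 - 43.824*c^2 + 19.2346*c + 3.1262
(4) = -2.0*h^4 + 1.87*h^3 - 1.79*h^2 + 3.69*h - 3.52
(5) = -8.9238*n^5 - 15.1917*n^4 + 3.2796*n^3 + 14.1673*n^2 + 3.7852*n - 3.6736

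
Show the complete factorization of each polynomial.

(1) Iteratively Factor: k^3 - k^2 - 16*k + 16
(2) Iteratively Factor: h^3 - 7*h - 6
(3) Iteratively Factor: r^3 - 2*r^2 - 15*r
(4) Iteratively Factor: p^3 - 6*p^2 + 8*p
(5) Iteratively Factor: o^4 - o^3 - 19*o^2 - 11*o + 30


(1) = (k - 4)*(k^2 + 3*k - 4) = (k - 4)*(k + 4)*(k - 1)
(2) = (h + 1)*(h^2 - h - 6) = (h - 3)*(h + 1)*(h + 2)
(3) = (r - 5)*(r^2 + 3*r) = r*(r - 5)*(r + 3)
(4) = (p)*(p^2 - 6*p + 8) = p*(p - 4)*(p - 2)
(5) = (o + 3)*(o^3 - 4*o^2 - 7*o + 10) = (o + 2)*(o + 3)*(o^2 - 6*o + 5) = (o - 5)*(o + 2)*(o + 3)*(o - 1)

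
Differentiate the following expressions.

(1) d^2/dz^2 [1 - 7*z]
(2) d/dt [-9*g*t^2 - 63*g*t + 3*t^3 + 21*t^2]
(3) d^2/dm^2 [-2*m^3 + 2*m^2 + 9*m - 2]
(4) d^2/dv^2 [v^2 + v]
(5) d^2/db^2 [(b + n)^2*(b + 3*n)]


(1) = 0
(2) = -18*g*t - 63*g + 9*t^2 + 42*t
(3) = 4 - 12*m
(4) = 2
(5) = 6*b + 10*n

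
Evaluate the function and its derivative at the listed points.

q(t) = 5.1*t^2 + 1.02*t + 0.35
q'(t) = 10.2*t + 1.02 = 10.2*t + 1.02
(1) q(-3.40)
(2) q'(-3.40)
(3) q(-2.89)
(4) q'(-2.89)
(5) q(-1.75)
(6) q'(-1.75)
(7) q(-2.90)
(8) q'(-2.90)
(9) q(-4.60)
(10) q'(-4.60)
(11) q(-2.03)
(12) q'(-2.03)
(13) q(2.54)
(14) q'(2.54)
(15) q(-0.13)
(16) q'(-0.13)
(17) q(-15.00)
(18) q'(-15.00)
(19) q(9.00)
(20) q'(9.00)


(1) = 55.84
(2) = -33.66
(3) = 40.00
(4) = -28.46
(5) = 14.18
(6) = -16.83
(7) = 40.28
(8) = -28.56
(9) = 103.57
(10) = -45.90
(11) = 19.30
(12) = -19.69
(13) = 35.84
(14) = 26.93
(15) = 0.30
(16) = -0.31
(17) = 1132.55
(18) = -151.98
(19) = 422.63
(20) = 92.82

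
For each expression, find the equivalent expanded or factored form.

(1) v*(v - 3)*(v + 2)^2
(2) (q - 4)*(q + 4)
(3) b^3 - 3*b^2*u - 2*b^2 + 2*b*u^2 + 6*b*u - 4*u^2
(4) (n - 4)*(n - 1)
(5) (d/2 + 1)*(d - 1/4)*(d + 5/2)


(1) = v^4 + v^3 - 8*v^2 - 12*v
(2) = q^2 - 16
(3) = (b - 2)*(b - 2*u)*(b - u)
(4) = n^2 - 5*n + 4
(5) = d^3/2 + 17*d^2/8 + 31*d/16 - 5/8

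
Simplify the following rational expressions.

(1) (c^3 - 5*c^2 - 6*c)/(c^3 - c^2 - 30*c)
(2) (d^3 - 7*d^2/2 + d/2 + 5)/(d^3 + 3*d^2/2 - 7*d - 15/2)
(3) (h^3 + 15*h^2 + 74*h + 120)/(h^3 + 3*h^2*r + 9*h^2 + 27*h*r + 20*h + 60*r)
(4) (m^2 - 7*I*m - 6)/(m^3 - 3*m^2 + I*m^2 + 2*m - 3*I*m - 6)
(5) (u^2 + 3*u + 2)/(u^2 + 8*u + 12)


(1) = (c + 1)/(c + 5)
(2) = (d - 2)/(d + 3)
(3) = (h + 6)/(h + 3*r)
(4) = (m - 6*I)/(m^2 + m*(-3 + 2*I) - 6*I)
(5) = (u + 1)/(u + 6)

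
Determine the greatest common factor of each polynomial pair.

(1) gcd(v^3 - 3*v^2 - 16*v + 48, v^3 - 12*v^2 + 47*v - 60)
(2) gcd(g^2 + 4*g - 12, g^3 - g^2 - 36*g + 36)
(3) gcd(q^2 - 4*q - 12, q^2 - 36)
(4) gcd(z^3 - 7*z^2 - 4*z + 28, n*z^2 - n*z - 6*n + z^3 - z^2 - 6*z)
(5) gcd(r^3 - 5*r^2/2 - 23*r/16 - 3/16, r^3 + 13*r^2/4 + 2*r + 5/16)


(1) = v^2 - 7*v + 12
(2) = gcd((g - 2)*(g + 6), (g - 6)*(g - 1)*(g + 6)) = g + 6
(3) = gcd((q - 6)*(q + 2), (q - 6)*(q + 6)) = q - 6
(4) = gcd((z - 7)*(z - 2)*(z + 2), (n + z)*(z - 3)*(z + 2)) = z + 2
(5) = r + 1/4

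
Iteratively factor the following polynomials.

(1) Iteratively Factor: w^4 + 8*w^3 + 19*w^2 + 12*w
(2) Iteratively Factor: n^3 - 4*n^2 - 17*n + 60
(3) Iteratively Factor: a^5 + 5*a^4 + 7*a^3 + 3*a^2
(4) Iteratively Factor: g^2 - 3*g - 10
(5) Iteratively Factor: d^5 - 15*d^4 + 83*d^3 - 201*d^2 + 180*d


(1) = (w + 4)*(w^3 + 4*w^2 + 3*w) = w*(w + 4)*(w^2 + 4*w + 3) = w*(w + 1)*(w + 4)*(w + 3)
(2) = (n - 5)*(n^2 + n - 12) = (n - 5)*(n + 4)*(n - 3)
(3) = (a)*(a^4 + 5*a^3 + 7*a^2 + 3*a) = a*(a + 1)*(a^3 + 4*a^2 + 3*a) = a*(a + 1)^2*(a^2 + 3*a) = a^2*(a + 1)^2*(a + 3)
(4) = (g - 5)*(g + 2)
(5) = (d)*(d^4 - 15*d^3 + 83*d^2 - 201*d + 180) = d*(d - 3)*(d^3 - 12*d^2 + 47*d - 60) = d*(d - 4)*(d - 3)*(d^2 - 8*d + 15) = d*(d - 4)*(d - 3)^2*(d - 5)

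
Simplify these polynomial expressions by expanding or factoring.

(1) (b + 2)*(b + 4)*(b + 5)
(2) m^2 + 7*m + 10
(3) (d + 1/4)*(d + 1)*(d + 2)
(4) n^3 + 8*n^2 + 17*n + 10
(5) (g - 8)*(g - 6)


(1) = b^3 + 11*b^2 + 38*b + 40
(2) = (m + 2)*(m + 5)
(3) = d^3 + 13*d^2/4 + 11*d/4 + 1/2
(4) = (n + 1)*(n + 2)*(n + 5)
(5) = g^2 - 14*g + 48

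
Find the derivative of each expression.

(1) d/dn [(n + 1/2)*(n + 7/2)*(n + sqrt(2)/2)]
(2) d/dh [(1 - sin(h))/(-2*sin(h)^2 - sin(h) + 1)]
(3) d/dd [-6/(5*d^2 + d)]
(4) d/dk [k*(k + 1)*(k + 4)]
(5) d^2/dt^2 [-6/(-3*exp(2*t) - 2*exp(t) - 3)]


(1) = 3*n^2 + sqrt(2)*n + 8*n + 7/4 + 2*sqrt(2)
(2) = 2*(2 - sin(h))*sin(h)*cos(h)/(sin(h) - cos(2*h))^2
(3) = 6*(10*d + 1)/(d^2*(5*d + 1)^2)
(4) = 3*k^2 + 10*k + 4
(5) = 12*(4*(3*exp(t) + 1)^2*exp(t) - (6*exp(t) + 1)*(3*exp(2*t) + 2*exp(t) + 3))*exp(t)/(3*exp(2*t) + 2*exp(t) + 3)^3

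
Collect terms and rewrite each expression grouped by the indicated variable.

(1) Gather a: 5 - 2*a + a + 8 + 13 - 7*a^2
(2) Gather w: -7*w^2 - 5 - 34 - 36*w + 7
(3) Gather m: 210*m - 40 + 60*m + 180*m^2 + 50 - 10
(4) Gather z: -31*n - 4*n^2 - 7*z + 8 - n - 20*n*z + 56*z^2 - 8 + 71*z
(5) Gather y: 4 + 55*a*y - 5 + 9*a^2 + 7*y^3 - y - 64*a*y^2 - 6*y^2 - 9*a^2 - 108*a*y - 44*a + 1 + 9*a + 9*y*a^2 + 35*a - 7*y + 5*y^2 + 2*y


(1) = -7*a^2 - a + 26
(2) = -7*w^2 - 36*w - 32
(3) = 180*m^2 + 270*m
(4) = -4*n^2 - 32*n + 56*z^2 + z*(64 - 20*n)
(5) = 7*y^3 + y^2*(-64*a - 1) + y*(9*a^2 - 53*a - 6)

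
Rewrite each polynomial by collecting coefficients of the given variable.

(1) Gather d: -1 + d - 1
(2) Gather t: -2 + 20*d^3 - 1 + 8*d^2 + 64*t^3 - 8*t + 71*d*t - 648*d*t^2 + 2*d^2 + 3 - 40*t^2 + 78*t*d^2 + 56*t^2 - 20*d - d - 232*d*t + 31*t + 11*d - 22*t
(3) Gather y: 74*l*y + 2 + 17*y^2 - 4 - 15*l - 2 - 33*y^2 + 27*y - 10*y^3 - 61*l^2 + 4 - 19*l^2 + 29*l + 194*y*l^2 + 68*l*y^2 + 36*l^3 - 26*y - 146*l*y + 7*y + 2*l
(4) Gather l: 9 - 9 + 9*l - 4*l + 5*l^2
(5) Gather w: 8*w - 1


(1) = d - 2
(2) = 20*d^3 + 10*d^2 - 10*d + 64*t^3 + t^2*(16 - 648*d) + t*(78*d^2 - 161*d + 1)
(3) = 36*l^3 - 80*l^2 + 16*l - 10*y^3 + y^2*(68*l - 16) + y*(194*l^2 - 72*l + 8)
(4) = 5*l^2 + 5*l
(5) = 8*w - 1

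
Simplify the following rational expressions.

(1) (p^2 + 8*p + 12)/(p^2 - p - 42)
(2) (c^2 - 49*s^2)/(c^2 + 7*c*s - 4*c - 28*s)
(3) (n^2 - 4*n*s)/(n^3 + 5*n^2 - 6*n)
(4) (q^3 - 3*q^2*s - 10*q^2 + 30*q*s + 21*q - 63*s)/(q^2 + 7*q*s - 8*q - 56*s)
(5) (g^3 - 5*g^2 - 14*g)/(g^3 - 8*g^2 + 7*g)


(1) = (p + 2)/(p - 7)
(2) = (c - 7*s)/(c - 4)
(3) = (n - 4*s)/(n^2 + 5*n - 6)
(4) = (q^3 - 3*q^2*s - 10*q^2 + 30*q*s + 21*q - 63*s)/(q^2 + 7*q*s - 8*q - 56*s)
(5) = (g + 2)/(g - 1)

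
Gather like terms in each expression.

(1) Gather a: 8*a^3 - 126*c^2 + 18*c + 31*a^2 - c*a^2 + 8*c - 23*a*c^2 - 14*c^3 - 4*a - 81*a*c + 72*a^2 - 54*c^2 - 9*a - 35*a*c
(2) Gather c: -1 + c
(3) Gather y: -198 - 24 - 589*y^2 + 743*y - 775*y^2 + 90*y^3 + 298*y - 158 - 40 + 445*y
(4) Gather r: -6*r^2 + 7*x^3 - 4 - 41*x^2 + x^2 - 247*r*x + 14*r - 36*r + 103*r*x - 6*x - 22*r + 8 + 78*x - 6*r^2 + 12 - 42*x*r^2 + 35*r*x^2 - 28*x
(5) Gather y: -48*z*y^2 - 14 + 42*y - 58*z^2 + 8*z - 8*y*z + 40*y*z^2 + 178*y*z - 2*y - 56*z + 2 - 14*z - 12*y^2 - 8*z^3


(1) = 8*a^3 + a^2*(103 - c) + a*(-23*c^2 - 116*c - 13) - 14*c^3 - 180*c^2 + 26*c
(2) = c - 1
(3) = 90*y^3 - 1364*y^2 + 1486*y - 420
(4) = r^2*(-42*x - 12) + r*(35*x^2 - 144*x - 44) + 7*x^3 - 40*x^2 + 44*x + 16
(5) = y^2*(-48*z - 12) + y*(40*z^2 + 170*z + 40) - 8*z^3 - 58*z^2 - 62*z - 12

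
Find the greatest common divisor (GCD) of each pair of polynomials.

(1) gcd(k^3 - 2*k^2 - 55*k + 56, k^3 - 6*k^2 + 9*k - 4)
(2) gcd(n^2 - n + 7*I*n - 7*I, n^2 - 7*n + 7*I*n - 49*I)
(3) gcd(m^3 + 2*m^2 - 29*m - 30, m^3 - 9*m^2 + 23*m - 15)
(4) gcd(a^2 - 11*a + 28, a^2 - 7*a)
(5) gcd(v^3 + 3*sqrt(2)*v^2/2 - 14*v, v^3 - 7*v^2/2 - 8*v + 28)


(1) = gcd((k - 8)*(k - 1)*(k + 7), (k - 4)*(k - 1)^2) = k - 1
(2) = gcd((n - 1)*(n + 7*I), (n - 7)*(n + 7*I)) = n + 7*I
(3) = m - 5
(4) = gcd((a - 7)*(a - 4), a*(a - 7)) = a - 7
(5) = gcd(v*(v - 2*sqrt(2))*(v + 7*sqrt(2)/2), (v - 7/2)*(v - 2*sqrt(2))*(v + 2*sqrt(2))) = v - 2*sqrt(2)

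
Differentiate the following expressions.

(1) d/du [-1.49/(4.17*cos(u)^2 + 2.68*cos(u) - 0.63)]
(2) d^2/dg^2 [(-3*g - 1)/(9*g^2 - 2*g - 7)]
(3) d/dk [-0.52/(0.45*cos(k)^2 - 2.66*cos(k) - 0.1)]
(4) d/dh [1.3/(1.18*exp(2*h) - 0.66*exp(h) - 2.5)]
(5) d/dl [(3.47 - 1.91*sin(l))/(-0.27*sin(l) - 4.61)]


(1) = -(12.4266*cos(u) + 3.9932)*sin(u)/(4.17*cos(u)^2 + 2.68*cos(u) - 0.63)^2
(2) = 2*(4*(3*g + 1)*(9*g - 1)^2 + 3*(27*g + 1)*(-9*g^2 + 2*g + 7))/(-9*g^2 + 2*g + 7)^3
(3) = (1.3832 - 0.468*cos(k))*sin(k)/(-0.45*cos(k)^2 + 2.66*cos(k) + 0.1)^2
(4) = (0.858 - 3.068*exp(h))*exp(h)/(-1.18*exp(2*h) + 0.66*exp(h) + 2.5)^2
(5) = 9.742*cos(l)/(0.27*sin(l) + 4.61)^2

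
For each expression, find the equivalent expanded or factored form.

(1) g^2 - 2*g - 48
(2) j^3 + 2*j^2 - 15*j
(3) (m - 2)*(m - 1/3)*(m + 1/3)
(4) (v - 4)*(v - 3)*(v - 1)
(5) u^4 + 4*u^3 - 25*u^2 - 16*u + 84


(1) = (g - 8)*(g + 6)
(2) = j*(j - 3)*(j + 5)
(3) = m^3 - 2*m^2 - m/9 + 2/9
(4) = v^3 - 8*v^2 + 19*v - 12
(5) = (u - 3)*(u - 2)*(u + 2)*(u + 7)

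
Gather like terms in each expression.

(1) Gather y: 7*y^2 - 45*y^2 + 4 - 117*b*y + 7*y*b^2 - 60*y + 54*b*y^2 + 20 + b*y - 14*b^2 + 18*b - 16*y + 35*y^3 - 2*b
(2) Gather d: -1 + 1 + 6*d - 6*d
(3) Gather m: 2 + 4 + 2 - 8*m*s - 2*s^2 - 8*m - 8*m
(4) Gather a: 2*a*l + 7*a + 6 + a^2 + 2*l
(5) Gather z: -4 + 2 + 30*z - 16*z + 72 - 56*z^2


(1) = -14*b^2 + 16*b + 35*y^3 + y^2*(54*b - 38) + y*(7*b^2 - 116*b - 76) + 24
(2) = 0
(3) = m*(-8*s - 16) - 2*s^2 + 8
(4) = a^2 + a*(2*l + 7) + 2*l + 6
(5) = -56*z^2 + 14*z + 70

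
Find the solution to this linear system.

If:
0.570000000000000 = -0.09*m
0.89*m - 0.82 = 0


Then:
No Solution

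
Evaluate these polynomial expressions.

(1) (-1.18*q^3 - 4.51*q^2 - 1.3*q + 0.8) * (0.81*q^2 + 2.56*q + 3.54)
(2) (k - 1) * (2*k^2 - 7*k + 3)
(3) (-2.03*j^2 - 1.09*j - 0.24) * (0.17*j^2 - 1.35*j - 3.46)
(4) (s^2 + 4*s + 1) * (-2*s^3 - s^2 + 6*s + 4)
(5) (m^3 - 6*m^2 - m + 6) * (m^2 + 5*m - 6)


(1) = -0.9558*q^5 - 6.6739*q^4 - 16.7758*q^3 - 18.6454*q^2 - 2.554*q + 2.832
(2) = 2*k^3 - 9*k^2 + 10*k - 3
(3) = -0.3451*j^4 + 2.5552*j^3 + 8.4545*j^2 + 4.0954*j + 0.8304
(4) = -2*s^5 - 9*s^4 + 27*s^2 + 22*s + 4
(5) = m^5 - m^4 - 37*m^3 + 37*m^2 + 36*m - 36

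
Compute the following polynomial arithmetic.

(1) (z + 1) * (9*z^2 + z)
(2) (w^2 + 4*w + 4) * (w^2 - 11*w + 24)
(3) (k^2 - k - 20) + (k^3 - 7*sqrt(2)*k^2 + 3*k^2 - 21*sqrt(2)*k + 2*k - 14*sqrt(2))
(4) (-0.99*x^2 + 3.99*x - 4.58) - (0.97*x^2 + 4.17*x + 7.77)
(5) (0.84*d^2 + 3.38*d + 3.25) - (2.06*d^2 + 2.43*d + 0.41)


(1) = 9*z^3 + 10*z^2 + z
(2) = w^4 - 7*w^3 - 16*w^2 + 52*w + 96
(3) = k^3 - 7*sqrt(2)*k^2 + 4*k^2 - 21*sqrt(2)*k + k - 20 - 14*sqrt(2)
(4) = -1.96*x^2 - 0.18*x - 12.35
(5) = -1.22*d^2 + 0.95*d + 2.84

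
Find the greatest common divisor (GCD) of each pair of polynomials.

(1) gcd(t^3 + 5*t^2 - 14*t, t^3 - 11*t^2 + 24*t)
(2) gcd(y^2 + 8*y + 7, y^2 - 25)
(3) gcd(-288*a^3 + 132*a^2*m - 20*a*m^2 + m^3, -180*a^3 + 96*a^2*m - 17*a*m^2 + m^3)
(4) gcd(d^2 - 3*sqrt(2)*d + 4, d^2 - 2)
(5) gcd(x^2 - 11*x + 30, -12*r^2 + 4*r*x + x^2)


(1) = t
(2) = 1
(3) = gcd((-8*a + m)*(-6*a + m)^2, (-6*a + m)^2*(-5*a + m)) = 36*a^2 - 12*a*m + m^2
(4) = d - sqrt(2)
(5) = gcd((x - 6)*(x - 5), (-2*r + x)*(6*r + x)) = 1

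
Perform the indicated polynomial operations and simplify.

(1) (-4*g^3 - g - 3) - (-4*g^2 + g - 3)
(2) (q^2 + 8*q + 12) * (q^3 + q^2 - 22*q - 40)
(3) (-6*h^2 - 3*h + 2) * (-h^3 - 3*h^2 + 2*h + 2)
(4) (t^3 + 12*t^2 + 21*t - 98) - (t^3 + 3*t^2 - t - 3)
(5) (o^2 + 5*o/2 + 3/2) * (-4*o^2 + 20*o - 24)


(1) = -4*g^3 + 4*g^2 - 2*g
(2) = q^5 + 9*q^4 - 2*q^3 - 204*q^2 - 584*q - 480
(3) = 6*h^5 + 21*h^4 - 5*h^3 - 24*h^2 - 2*h + 4
(4) = 9*t^2 + 22*t - 95
(5) = -4*o^4 + 10*o^3 + 20*o^2 - 30*o - 36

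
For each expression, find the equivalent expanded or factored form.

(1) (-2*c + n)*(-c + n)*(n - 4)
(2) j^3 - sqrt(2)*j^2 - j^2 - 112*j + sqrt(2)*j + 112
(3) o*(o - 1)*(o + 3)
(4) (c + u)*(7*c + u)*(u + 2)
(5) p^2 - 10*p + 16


(1) = 2*c^2*n - 8*c^2 - 3*c*n^2 + 12*c*n + n^3 - 4*n^2
(2) = (j - 1)*(j - 8*sqrt(2))*(j + 7*sqrt(2))
(3) = o^3 + 2*o^2 - 3*o
(4) = 7*c^2*u + 14*c^2 + 8*c*u^2 + 16*c*u + u^3 + 2*u^2
(5) = (p - 8)*(p - 2)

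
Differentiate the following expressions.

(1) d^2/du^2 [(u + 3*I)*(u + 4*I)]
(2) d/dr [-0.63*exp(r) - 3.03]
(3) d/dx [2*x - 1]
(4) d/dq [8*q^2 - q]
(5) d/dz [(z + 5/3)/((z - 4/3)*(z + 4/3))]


(1) = 2
(2) = -0.63*exp(r)
(3) = 2
(4) = 16*q - 1
(5) = 9*(-9*z^2 - 30*z - 16)/(81*z^4 - 288*z^2 + 256)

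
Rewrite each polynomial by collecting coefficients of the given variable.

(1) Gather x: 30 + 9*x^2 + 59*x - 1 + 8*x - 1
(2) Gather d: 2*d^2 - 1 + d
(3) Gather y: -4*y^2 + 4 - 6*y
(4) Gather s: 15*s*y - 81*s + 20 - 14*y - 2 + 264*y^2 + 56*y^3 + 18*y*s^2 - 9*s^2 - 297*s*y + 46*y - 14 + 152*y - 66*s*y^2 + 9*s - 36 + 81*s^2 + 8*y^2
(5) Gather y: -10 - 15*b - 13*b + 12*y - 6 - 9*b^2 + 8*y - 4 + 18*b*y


(1) = 9*x^2 + 67*x + 28
(2) = 2*d^2 + d - 1
(3) = -4*y^2 - 6*y + 4
(4) = s^2*(18*y + 72) + s*(-66*y^2 - 282*y - 72) + 56*y^3 + 272*y^2 + 184*y - 32
(5) = -9*b^2 - 28*b + y*(18*b + 20) - 20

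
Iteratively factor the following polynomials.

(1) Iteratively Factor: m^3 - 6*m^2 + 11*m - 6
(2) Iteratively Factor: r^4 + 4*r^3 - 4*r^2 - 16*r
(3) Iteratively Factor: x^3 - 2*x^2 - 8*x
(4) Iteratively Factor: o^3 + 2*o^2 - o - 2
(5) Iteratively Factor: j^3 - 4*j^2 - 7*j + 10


(1) = (m - 3)*(m^2 - 3*m + 2) = (m - 3)*(m - 1)*(m - 2)
(2) = (r + 2)*(r^3 + 2*r^2 - 8*r) = (r + 2)*(r + 4)*(r^2 - 2*r) = (r - 2)*(r + 2)*(r + 4)*(r)
(3) = (x)*(x^2 - 2*x - 8) = x*(x + 2)*(x - 4)
(4) = (o + 1)*(o^2 + o - 2) = (o - 1)*(o + 1)*(o + 2)
(5) = (j - 1)*(j^2 - 3*j - 10) = (j - 5)*(j - 1)*(j + 2)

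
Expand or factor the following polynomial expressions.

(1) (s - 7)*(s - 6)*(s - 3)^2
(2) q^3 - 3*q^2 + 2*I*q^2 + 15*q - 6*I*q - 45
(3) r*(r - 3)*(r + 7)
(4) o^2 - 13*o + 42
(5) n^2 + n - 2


(1) = s^4 - 19*s^3 + 129*s^2 - 369*s + 378
(2) = (q - 3)*(q - 3*I)*(q + 5*I)
(3) = r^3 + 4*r^2 - 21*r
(4) = (o - 7)*(o - 6)
(5) = (n - 1)*(n + 2)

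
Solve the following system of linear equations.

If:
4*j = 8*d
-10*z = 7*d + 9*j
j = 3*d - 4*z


Then:
d = 0
j = 0
z = 0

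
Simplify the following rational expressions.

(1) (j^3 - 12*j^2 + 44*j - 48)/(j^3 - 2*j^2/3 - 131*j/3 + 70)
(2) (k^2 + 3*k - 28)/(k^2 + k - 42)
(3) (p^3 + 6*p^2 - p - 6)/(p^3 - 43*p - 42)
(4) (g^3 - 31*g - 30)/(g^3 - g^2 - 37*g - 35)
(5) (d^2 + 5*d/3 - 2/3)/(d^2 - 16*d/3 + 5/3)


(1) = (3*j^2 - 18*j + 24)/(3*j^2 + 16*j - 35)
(2) = (k - 4)/(k - 6)
(3) = (p - 1)/(p - 7)
(4) = (g - 6)/(g - 7)
(5) = (d + 2)/(d - 5)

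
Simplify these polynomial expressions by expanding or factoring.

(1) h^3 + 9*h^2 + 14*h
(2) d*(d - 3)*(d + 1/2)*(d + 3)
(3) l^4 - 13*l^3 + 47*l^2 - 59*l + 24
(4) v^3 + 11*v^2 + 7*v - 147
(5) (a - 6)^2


(1) = h*(h + 2)*(h + 7)
(2) = d^4 + d^3/2 - 9*d^2 - 9*d/2
(3) = (l - 8)*(l - 3)*(l - 1)^2
(4) = (v - 3)*(v + 7)^2
(5) = a^2 - 12*a + 36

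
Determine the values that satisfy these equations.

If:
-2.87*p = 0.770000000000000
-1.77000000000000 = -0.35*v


Then:
p = -0.27
v = 5.06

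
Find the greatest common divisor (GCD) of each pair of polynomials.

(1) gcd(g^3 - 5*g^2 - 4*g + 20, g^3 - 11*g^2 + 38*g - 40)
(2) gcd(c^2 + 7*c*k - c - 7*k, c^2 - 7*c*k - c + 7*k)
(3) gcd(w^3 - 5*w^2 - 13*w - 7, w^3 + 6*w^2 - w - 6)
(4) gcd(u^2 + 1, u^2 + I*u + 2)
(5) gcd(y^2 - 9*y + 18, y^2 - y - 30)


(1) = g^2 - 7*g + 10
(2) = c - 1
(3) = gcd((w - 7)*(w + 1)^2, (w - 1)*(w + 1)*(w + 6)) = w + 1
(4) = u - I
(5) = gcd((y - 6)*(y - 3), (y - 6)*(y + 5)) = y - 6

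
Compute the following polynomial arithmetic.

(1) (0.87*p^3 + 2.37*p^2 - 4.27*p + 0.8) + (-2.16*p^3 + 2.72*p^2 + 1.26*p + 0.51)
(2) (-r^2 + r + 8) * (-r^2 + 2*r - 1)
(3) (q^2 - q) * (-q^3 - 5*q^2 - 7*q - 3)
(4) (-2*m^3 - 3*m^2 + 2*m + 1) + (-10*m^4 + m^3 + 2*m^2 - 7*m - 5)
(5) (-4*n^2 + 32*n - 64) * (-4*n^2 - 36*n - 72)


(1) = -1.29*p^3 + 5.09*p^2 - 3.01*p + 1.31
(2) = r^4 - 3*r^3 - 5*r^2 + 15*r - 8
(3) = -q^5 - 4*q^4 - 2*q^3 + 4*q^2 + 3*q
(4) = -10*m^4 - m^3 - m^2 - 5*m - 4
(5) = 16*n^4 + 16*n^3 - 608*n^2 + 4608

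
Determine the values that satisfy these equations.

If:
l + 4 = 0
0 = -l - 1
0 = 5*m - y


Then:
No Solution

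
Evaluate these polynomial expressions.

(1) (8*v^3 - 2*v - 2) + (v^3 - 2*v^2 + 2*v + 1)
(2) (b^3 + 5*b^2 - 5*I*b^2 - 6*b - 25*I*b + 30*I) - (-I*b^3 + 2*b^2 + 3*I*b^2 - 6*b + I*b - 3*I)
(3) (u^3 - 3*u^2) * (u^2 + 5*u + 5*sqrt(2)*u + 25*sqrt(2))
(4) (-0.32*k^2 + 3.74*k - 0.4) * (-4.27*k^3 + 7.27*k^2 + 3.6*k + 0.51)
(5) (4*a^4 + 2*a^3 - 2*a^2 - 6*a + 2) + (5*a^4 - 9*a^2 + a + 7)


(1) = 9*v^3 - 2*v^2 - 1
(2) = b^3 + I*b^3 + 3*b^2 - 8*I*b^2 - 26*I*b + 33*I
(3) = u^5 + 2*u^4 + 5*sqrt(2)*u^4 - 15*u^3 + 10*sqrt(2)*u^3 - 75*sqrt(2)*u^2
(4) = 1.3664*k^5 - 18.2962*k^4 + 27.7458*k^3 + 10.3928*k^2 + 0.4674*k - 0.204
(5) = 9*a^4 + 2*a^3 - 11*a^2 - 5*a + 9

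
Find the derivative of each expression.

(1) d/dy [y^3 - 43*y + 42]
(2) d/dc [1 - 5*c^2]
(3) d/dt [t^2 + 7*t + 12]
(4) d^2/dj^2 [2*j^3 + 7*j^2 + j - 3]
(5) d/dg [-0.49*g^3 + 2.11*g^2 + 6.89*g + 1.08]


(1) = 3*y^2 - 43
(2) = -10*c
(3) = 2*t + 7
(4) = 12*j + 14
(5) = -1.47*g^2 + 4.22*g + 6.89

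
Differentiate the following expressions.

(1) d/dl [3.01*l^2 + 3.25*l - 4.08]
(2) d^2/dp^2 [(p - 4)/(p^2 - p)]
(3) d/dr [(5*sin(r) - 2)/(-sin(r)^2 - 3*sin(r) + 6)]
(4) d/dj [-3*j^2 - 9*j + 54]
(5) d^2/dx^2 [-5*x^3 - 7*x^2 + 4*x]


(1) = 6.02*l + 3.25
(2) = 2*(p*(5 - 3*p)*(p - 1) + (p - 4)*(2*p - 1)^2)/(p^3*(p - 1)^3)
(3) = (5*sin(r)^2 - 4*sin(r) + 24)*cos(r)/(sin(r)^2 + 3*sin(r) - 6)^2
(4) = -6*j - 9
(5) = -30*x - 14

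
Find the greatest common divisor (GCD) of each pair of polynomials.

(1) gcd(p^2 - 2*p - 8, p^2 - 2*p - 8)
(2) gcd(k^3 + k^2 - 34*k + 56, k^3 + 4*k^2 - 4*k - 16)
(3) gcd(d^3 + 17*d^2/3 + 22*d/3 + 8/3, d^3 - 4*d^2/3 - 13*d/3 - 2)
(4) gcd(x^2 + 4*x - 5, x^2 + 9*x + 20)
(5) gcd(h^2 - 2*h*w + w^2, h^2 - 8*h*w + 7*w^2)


(1) = p^2 - 2*p - 8
(2) = gcd((k - 4)*(k - 2)*(k + 7), (k - 2)*(k + 2)*(k + 4)) = k - 2
(3) = d^2 + 5*d/3 + 2/3
(4) = gcd((x - 1)*(x + 5), (x + 4)*(x + 5)) = x + 5
(5) = -h + w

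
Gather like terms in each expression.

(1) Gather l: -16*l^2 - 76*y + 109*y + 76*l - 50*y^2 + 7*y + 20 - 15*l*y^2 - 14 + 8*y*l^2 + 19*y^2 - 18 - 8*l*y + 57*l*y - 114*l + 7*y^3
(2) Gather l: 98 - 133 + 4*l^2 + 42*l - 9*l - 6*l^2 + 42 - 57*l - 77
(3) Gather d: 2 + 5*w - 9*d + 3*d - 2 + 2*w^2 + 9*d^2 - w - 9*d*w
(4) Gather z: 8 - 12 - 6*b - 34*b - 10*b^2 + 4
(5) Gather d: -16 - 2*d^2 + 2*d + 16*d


(1) = l^2*(8*y - 16) + l*(-15*y^2 + 49*y - 38) + 7*y^3 - 31*y^2 + 40*y - 12
(2) = -2*l^2 - 24*l - 70
(3) = 9*d^2 + d*(-9*w - 6) + 2*w^2 + 4*w
(4) = -10*b^2 - 40*b
(5) = -2*d^2 + 18*d - 16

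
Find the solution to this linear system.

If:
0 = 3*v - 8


Then:
v = 8/3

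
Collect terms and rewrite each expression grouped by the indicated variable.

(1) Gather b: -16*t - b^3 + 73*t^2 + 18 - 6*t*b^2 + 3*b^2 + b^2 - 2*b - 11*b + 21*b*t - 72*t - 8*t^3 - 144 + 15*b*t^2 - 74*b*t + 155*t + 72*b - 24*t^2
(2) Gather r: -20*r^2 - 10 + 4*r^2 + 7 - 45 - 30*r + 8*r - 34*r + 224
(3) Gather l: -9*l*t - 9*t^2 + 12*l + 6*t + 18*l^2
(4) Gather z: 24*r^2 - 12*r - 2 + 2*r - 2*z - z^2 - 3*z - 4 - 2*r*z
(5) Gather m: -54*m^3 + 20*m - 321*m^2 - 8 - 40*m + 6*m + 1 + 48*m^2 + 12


(1) = -b^3 + b^2*(4 - 6*t) + b*(15*t^2 - 53*t + 59) - 8*t^3 + 49*t^2 + 67*t - 126
(2) = -16*r^2 - 56*r + 176
(3) = 18*l^2 + l*(12 - 9*t) - 9*t^2 + 6*t
(4) = 24*r^2 - 10*r - z^2 + z*(-2*r - 5) - 6
(5) = -54*m^3 - 273*m^2 - 14*m + 5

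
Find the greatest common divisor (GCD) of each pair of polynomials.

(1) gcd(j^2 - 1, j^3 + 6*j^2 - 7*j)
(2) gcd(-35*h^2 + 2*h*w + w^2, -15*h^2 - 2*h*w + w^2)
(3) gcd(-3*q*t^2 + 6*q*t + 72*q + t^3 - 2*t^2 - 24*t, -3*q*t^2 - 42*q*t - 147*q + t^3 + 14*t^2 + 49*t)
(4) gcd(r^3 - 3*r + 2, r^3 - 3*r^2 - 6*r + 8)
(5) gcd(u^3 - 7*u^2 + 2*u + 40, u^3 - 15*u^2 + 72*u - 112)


(1) = gcd((j - 1)*(j + 1), j*(j - 1)*(j + 7)) = j - 1
(2) = gcd((-5*h + w)*(7*h + w), (-5*h + w)*(3*h + w)) = -5*h + w
(3) = gcd((-3*q + t)*(t - 6)*(t + 4), (-3*q + t)*(t + 7)^2) = 3*q - t
(4) = r^2 + r - 2
(5) = u - 4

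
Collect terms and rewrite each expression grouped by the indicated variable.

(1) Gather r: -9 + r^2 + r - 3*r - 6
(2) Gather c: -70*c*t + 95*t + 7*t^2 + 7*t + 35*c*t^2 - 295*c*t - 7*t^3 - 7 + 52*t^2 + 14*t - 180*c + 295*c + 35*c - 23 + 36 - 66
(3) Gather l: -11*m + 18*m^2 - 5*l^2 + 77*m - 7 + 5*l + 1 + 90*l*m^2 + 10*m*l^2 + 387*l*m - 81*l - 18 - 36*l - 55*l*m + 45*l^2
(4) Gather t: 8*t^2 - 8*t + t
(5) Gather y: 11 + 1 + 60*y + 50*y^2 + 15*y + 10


(1) = r^2 - 2*r - 15
(2) = c*(35*t^2 - 365*t + 150) - 7*t^3 + 59*t^2 + 116*t - 60
(3) = l^2*(10*m + 40) + l*(90*m^2 + 332*m - 112) + 18*m^2 + 66*m - 24
(4) = 8*t^2 - 7*t
(5) = 50*y^2 + 75*y + 22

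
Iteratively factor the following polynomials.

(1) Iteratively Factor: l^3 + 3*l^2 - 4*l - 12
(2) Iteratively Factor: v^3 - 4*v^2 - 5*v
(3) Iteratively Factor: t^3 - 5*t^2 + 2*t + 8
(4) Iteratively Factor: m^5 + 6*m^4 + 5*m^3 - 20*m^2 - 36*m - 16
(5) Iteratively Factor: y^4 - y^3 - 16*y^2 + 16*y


(1) = (l + 3)*(l^2 - 4) = (l - 2)*(l + 3)*(l + 2)
(2) = (v - 5)*(v^2 + v) = v*(v - 5)*(v + 1)
(3) = (t + 1)*(t^2 - 6*t + 8) = (t - 2)*(t + 1)*(t - 4)
(4) = (m + 1)*(m^4 + 5*m^3 - 20*m - 16) = (m + 1)*(m + 4)*(m^3 + m^2 - 4*m - 4) = (m + 1)*(m + 2)*(m + 4)*(m^2 - m - 2) = (m - 2)*(m + 1)*(m + 2)*(m + 4)*(m + 1)
(5) = (y - 4)*(y^3 + 3*y^2 - 4*y) = (y - 4)*(y - 1)*(y^2 + 4*y) = y*(y - 4)*(y - 1)*(y + 4)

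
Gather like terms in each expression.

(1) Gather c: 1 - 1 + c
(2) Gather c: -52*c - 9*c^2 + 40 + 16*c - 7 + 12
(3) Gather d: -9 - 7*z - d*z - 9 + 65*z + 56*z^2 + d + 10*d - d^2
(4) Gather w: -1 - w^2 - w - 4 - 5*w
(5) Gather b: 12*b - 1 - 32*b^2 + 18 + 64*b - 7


(1) = c
(2) = -9*c^2 - 36*c + 45
(3) = -d^2 + d*(11 - z) + 56*z^2 + 58*z - 18
(4) = -w^2 - 6*w - 5
(5) = -32*b^2 + 76*b + 10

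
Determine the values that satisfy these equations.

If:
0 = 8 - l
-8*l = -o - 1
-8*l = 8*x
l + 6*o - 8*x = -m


Then:
l = 8
m = -450
o = 63
x = -8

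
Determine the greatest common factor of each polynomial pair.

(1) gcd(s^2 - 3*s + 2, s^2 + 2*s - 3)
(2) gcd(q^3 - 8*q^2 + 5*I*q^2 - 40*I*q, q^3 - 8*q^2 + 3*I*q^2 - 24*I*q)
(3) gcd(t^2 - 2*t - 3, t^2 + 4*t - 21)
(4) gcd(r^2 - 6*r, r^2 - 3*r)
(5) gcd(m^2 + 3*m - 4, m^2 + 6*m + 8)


(1) = s - 1
(2) = q^2 - 8*q
(3) = gcd((t - 3)*(t + 1), (t - 3)*(t + 7)) = t - 3
(4) = gcd(r*(r - 6), r*(r - 3)) = r
(5) = gcd((m - 1)*(m + 4), (m + 2)*(m + 4)) = m + 4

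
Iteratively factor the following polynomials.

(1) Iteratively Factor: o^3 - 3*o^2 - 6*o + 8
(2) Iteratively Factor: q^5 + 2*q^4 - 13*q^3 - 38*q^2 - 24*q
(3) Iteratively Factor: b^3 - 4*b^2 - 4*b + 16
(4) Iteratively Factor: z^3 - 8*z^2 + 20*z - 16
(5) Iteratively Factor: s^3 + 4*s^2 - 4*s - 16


(1) = (o + 2)*(o^2 - 5*o + 4) = (o - 4)*(o + 2)*(o - 1)
(2) = (q + 2)*(q^4 - 13*q^2 - 12*q) = (q - 4)*(q + 2)*(q^3 + 4*q^2 + 3*q) = (q - 4)*(q + 1)*(q + 2)*(q^2 + 3*q) = q*(q - 4)*(q + 1)*(q + 2)*(q + 3)
(3) = (b + 2)*(b^2 - 6*b + 8) = (b - 4)*(b + 2)*(b - 2)
(4) = (z - 2)*(z^2 - 6*z + 8) = (z - 2)^2*(z - 4)
(5) = (s - 2)*(s^2 + 6*s + 8) = (s - 2)*(s + 4)*(s + 2)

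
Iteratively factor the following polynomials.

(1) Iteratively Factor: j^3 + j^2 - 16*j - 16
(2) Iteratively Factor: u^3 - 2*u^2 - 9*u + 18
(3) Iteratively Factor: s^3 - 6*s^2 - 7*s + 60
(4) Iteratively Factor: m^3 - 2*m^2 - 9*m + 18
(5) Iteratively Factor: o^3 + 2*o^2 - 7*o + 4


(1) = (j + 1)*(j^2 - 16) = (j - 4)*(j + 1)*(j + 4)
(2) = (u + 3)*(u^2 - 5*u + 6) = (u - 3)*(u + 3)*(u - 2)
(3) = (s - 5)*(s^2 - s - 12) = (s - 5)*(s - 4)*(s + 3)
(4) = (m - 3)*(m^2 + m - 6) = (m - 3)*(m + 3)*(m - 2)
(5) = (o - 1)*(o^2 + 3*o - 4) = (o - 1)^2*(o + 4)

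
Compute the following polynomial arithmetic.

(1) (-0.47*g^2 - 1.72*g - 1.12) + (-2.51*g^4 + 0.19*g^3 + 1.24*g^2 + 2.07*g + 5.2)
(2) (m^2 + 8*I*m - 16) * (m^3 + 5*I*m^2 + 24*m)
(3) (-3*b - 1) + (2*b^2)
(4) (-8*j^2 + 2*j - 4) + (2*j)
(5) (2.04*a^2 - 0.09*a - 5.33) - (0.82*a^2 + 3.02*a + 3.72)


(1) = -2.51*g^4 + 0.19*g^3 + 0.77*g^2 + 0.35*g + 4.08
(2) = m^5 + 13*I*m^4 - 32*m^3 + 112*I*m^2 - 384*m
(3) = 2*b^2 - 3*b - 1
(4) = -8*j^2 + 4*j - 4
(5) = 1.22*a^2 - 3.11*a - 9.05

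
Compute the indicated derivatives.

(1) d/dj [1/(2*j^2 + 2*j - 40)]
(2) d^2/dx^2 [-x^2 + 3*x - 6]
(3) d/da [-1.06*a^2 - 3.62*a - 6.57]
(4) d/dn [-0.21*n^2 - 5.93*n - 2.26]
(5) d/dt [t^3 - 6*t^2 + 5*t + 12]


(1) = (-j - 1/2)/(j^2 + j - 20)^2
(2) = -2
(3) = -2.12*a - 3.62
(4) = -0.42*n - 5.93
(5) = 3*t^2 - 12*t + 5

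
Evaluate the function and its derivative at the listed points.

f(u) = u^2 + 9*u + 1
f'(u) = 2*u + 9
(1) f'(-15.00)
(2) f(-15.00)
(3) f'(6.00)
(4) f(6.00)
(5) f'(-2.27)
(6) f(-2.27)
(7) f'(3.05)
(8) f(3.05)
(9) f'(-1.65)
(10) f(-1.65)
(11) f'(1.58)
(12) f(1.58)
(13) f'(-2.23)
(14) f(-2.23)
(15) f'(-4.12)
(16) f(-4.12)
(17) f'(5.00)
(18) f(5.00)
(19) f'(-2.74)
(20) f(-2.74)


(1) = -21.00
(2) = 91.00
(3) = 21.00
(4) = 91.00
(5) = 4.46
(6) = -14.28
(7) = 15.10
(8) = 37.75
(9) = 5.70
(10) = -11.13
(11) = 12.16
(12) = 17.72
(13) = 4.54
(14) = -14.10
(15) = 0.76
(16) = -19.11
(17) = 19.00
(18) = 71.00
(19) = 3.52
(20) = -16.15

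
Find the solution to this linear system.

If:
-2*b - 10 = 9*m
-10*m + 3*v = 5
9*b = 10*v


Then:
b = -550/443
m = -370/443
v = -495/443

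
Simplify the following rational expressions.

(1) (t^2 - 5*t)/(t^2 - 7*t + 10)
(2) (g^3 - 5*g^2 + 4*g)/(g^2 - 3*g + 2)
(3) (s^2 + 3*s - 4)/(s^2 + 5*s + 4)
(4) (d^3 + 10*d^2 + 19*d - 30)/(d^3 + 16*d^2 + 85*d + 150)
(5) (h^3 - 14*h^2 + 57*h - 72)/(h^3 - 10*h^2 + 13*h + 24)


(1) = t/(t - 2)
(2) = (g^2 - 4*g)/(g - 2)
(3) = (s - 1)/(s + 1)
(4) = (d - 1)/(d + 5)
(5) = (h - 3)/(h + 1)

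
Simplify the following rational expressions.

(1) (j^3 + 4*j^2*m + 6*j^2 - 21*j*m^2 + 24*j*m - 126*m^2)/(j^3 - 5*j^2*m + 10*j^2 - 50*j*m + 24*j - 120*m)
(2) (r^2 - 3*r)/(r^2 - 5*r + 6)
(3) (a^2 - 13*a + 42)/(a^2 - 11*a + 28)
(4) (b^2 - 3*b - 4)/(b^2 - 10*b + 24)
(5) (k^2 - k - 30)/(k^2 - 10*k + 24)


(1) = (j^2 + 4*j*m - 21*m^2)/(j^2 - 5*j*m + 4*j - 20*m)
(2) = r/(r - 2)
(3) = (a - 6)/(a - 4)
(4) = (b + 1)/(b - 6)
(5) = (k + 5)/(k - 4)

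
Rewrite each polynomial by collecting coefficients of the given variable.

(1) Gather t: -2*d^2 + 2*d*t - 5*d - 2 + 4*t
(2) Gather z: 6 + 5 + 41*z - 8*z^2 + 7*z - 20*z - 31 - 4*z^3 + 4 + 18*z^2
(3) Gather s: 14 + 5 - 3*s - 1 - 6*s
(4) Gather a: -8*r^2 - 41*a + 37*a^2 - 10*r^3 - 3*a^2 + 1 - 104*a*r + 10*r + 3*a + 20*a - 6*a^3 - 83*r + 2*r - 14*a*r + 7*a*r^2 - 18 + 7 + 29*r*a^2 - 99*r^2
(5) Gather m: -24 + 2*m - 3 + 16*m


(1) = -2*d^2 - 5*d + t*(2*d + 4) - 2
(2) = -4*z^3 + 10*z^2 + 28*z - 16
(3) = 18 - 9*s
(4) = -6*a^3 + a^2*(29*r + 34) + a*(7*r^2 - 118*r - 18) - 10*r^3 - 107*r^2 - 71*r - 10
(5) = 18*m - 27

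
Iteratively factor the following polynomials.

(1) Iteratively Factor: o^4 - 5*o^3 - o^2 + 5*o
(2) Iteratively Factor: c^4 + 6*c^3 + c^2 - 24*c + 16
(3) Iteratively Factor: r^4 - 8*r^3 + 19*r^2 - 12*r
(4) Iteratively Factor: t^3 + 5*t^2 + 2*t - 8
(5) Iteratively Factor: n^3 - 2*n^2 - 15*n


(1) = (o)*(o^3 - 5*o^2 - o + 5) = o*(o - 5)*(o^2 - 1) = o*(o - 5)*(o - 1)*(o + 1)
(2) = (c - 1)*(c^3 + 7*c^2 + 8*c - 16) = (c - 1)*(c + 4)*(c^2 + 3*c - 4) = (c - 1)*(c + 4)^2*(c - 1)
(3) = (r - 3)*(r^3 - 5*r^2 + 4*r) = (r - 3)*(r - 1)*(r^2 - 4*r) = r*(r - 3)*(r - 1)*(r - 4)
(4) = (t + 4)*(t^2 + t - 2) = (t + 2)*(t + 4)*(t - 1)
(5) = (n + 3)*(n^2 - 5*n) = (n - 5)*(n + 3)*(n)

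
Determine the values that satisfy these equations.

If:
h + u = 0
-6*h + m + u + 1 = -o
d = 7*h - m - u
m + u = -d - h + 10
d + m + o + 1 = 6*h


Then:
d = -5/4
h = 5/4
m = 45/4
o = -7/2
u = -5/4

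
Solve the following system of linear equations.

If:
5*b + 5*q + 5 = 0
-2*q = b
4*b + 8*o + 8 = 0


Then:
b = -2
o = 0
q = 1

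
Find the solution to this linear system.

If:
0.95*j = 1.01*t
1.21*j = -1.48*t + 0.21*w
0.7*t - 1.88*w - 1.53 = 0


Then:
j = -0.07
t = -0.06
w = -0.84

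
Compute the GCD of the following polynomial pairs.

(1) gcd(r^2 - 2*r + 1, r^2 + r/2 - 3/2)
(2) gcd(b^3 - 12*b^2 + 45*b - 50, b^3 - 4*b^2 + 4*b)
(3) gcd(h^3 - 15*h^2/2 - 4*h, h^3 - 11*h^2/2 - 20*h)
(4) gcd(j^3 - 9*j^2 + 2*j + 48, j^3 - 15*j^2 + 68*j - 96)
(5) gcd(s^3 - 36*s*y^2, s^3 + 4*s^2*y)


(1) = r - 1
(2) = b - 2
(3) = h^2 - 8*h
(4) = j^2 - 11*j + 24
(5) = gcd(s*(s - 6*y)*(s + 6*y), s^2*(s + 4*y)) = s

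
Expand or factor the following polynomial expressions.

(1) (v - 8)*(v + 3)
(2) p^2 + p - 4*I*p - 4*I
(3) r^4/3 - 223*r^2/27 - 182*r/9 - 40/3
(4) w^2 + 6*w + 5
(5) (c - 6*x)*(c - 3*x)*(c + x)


(1) = v^2 - 5*v - 24
(2) = (p + 1)*(p - 4*I)
(3) = (r/3 + 1)*(r - 6)*(r + 4/3)*(r + 5/3)
(4) = (w + 1)*(w + 5)
(5) = c^3 - 8*c^2*x + 9*c*x^2 + 18*x^3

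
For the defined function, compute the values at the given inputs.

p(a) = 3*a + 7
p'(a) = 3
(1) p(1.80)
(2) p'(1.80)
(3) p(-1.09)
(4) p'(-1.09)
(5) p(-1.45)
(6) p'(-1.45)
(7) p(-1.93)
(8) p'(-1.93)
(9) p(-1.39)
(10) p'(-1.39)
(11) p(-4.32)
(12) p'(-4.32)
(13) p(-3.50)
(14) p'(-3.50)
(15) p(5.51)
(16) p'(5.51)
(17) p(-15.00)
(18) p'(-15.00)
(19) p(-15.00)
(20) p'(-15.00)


(1) = 12.40
(2) = 3.00
(3) = 3.73
(4) = 3.00
(5) = 2.65
(6) = 3.00
(7) = 1.21
(8) = 3.00
(9) = 2.83
(10) = 3.00
(11) = -5.96
(12) = 3.00
(13) = -3.50
(14) = 3.00
(15) = 23.53
(16) = 3.00
(17) = -38.00
(18) = 3.00
(19) = -38.00
(20) = 3.00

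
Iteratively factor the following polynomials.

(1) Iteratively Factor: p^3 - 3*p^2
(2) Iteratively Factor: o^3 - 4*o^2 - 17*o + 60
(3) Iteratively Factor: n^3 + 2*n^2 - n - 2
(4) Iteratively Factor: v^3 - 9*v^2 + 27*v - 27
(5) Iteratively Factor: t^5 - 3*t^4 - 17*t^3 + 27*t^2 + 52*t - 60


(1) = (p - 3)*(p^2) = p*(p - 3)*(p)
(2) = (o - 3)*(o^2 - o - 20) = (o - 3)*(o + 4)*(o - 5)
(3) = (n + 2)*(n^2 - 1) = (n + 1)*(n + 2)*(n - 1)
(4) = (v - 3)*(v^2 - 6*v + 9) = (v - 3)^2*(v - 3)
(5) = (t + 2)*(t^4 - 5*t^3 - 7*t^2 + 41*t - 30) = (t - 2)*(t + 2)*(t^3 - 3*t^2 - 13*t + 15) = (t - 2)*(t - 1)*(t + 2)*(t^2 - 2*t - 15) = (t - 2)*(t - 1)*(t + 2)*(t + 3)*(t - 5)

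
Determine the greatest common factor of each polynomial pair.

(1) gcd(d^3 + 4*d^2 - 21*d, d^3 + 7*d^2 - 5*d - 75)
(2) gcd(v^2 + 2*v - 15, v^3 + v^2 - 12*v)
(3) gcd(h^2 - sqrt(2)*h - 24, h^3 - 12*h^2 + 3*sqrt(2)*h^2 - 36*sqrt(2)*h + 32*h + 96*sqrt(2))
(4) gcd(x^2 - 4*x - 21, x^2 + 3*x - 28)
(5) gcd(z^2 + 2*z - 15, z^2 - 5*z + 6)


(1) = gcd(d*(d - 3)*(d + 7), (d - 3)*(d + 5)^2) = d - 3
(2) = v - 3
(3) = gcd((h - 4*sqrt(2))*(h + 3*sqrt(2)), (h - 8)*(h - 4)*(h + 3*sqrt(2))) = h + 3*sqrt(2)
(4) = 1
(5) = z - 3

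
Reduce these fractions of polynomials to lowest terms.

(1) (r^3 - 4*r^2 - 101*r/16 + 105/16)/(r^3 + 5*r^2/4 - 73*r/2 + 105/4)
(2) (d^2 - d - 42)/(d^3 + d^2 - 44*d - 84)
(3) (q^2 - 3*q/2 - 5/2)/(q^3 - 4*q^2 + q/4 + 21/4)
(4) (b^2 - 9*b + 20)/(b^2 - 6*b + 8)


(1) = (4*r + 7)/(4*r + 28)
(2) = 1/(d + 2)
(3) = (4*q - 10)/(4*q^2 - 20*q + 21)
(4) = (b - 5)/(b - 2)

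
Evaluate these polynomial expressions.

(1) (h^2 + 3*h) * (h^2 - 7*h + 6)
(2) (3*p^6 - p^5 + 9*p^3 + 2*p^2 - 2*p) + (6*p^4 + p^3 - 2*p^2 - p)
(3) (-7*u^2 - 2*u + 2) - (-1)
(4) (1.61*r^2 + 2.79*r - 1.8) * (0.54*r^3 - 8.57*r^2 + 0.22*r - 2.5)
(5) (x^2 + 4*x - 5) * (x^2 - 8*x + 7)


(1) = h^4 - 4*h^3 - 15*h^2 + 18*h
(2) = 3*p^6 - p^5 + 6*p^4 + 10*p^3 - 3*p
(3) = -7*u^2 - 2*u + 3
(4) = 0.8694*r^5 - 12.2911*r^4 - 24.5281*r^3 + 12.0148*r^2 - 7.371*r + 4.5
(5) = x^4 - 4*x^3 - 30*x^2 + 68*x - 35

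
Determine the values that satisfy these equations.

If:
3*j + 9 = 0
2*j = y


Then:
j = -3
y = -6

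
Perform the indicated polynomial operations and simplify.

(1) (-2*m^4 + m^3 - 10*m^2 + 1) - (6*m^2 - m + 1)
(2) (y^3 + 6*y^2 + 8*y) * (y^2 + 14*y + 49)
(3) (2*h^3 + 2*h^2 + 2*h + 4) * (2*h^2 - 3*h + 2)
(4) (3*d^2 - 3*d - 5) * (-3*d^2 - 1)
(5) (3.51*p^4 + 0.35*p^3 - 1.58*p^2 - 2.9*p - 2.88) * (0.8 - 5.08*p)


(1) = -2*m^4 + m^3 - 16*m^2 + m
(2) = y^5 + 20*y^4 + 141*y^3 + 406*y^2 + 392*y
(3) = 4*h^5 - 2*h^4 + 2*h^3 + 6*h^2 - 8*h + 8
(4) = -9*d^4 + 9*d^3 + 12*d^2 + 3*d + 5
(5) = -17.8308*p^5 + 1.03*p^4 + 8.3064*p^3 + 13.468*p^2 + 12.3104*p - 2.304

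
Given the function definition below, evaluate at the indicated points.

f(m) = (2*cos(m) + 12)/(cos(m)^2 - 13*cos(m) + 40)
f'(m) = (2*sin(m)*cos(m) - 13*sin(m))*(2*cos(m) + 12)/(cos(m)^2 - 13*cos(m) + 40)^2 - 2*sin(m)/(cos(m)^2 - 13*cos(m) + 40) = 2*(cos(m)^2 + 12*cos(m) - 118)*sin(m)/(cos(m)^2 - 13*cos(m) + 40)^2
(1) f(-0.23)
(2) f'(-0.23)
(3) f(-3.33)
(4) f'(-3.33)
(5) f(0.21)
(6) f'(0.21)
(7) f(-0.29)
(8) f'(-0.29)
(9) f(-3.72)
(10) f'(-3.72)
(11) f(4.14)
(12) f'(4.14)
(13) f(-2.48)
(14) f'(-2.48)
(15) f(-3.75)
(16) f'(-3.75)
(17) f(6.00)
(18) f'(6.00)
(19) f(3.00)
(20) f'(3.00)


(1) = 0.49
(2) = 0.06
(3) = 0.19
(4) = -0.02
(5) = 0.49
(6) = -0.06
(7) = 0.49
(8) = 0.07
(9) = 0.20
(10) = -0.05
(11) = 0.23
(12) = 0.09
(13) = 0.20
(14) = 0.06
(15) = 0.20
(16) = -0.06
(17) = 0.49
(18) = 0.07
(19) = 0.19
(20) = -0.01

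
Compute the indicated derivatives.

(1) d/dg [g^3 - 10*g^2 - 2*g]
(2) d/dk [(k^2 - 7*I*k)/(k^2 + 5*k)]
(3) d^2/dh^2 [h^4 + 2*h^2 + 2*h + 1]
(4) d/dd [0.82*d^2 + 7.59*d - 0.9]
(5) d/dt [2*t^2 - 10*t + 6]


(1) = 3*g^2 - 20*g - 2
(2) = (5 + 7*I)/(k^2 + 10*k + 25)
(3) = 12*h^2 + 4
(4) = 1.64*d + 7.59
(5) = 4*t - 10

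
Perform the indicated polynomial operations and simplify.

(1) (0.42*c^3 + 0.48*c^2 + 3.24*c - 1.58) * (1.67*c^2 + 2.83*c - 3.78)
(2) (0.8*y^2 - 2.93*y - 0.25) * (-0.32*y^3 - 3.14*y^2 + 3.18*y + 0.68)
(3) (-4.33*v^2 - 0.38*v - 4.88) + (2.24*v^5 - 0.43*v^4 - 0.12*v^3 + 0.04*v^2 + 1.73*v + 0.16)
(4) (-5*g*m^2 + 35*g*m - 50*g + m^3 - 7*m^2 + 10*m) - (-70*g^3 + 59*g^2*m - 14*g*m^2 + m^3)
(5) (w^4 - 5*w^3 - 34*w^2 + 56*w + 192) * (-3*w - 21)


(1) = 0.7014*c^5 + 1.9902*c^4 + 5.1816*c^3 + 4.7162*c^2 - 16.7186*c + 5.9724
(2) = -0.256*y^5 - 1.5744*y^4 + 11.8242*y^3 - 7.9884*y^2 - 2.7874*y - 0.17
(3) = 2.24*v^5 - 0.43*v^4 - 0.12*v^3 - 4.29*v^2 + 1.35*v - 4.72
(4) = 70*g^3 - 59*g^2*m + 9*g*m^2 + 35*g*m - 50*g - 7*m^2 + 10*m
(5) = -3*w^5 - 6*w^4 + 207*w^3 + 546*w^2 - 1752*w - 4032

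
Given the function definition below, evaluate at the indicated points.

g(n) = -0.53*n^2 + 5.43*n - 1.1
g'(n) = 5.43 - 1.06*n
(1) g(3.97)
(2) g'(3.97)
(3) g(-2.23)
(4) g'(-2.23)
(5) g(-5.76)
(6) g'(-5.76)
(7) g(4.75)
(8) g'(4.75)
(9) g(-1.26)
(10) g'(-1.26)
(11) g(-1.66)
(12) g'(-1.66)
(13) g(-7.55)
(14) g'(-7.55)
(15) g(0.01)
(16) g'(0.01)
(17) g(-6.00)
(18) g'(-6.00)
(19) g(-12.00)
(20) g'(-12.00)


(1) = 12.10
(2) = 1.22
(3) = -15.84
(4) = 7.79
(5) = -49.96
(6) = 11.54
(7) = 12.73
(8) = 0.39
(9) = -8.78
(10) = 6.77
(11) = -11.57
(12) = 7.19
(13) = -72.31
(14) = 13.43
(15) = -1.05
(16) = 5.42
(17) = -52.76
(18) = 11.79
(19) = -142.58
(20) = 18.15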